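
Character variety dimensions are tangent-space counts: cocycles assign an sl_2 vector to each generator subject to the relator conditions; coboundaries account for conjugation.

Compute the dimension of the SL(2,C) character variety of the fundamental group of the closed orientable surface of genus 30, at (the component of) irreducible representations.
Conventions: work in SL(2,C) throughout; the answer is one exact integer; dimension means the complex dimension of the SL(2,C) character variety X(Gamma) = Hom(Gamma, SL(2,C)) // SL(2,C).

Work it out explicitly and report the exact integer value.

174

pi_1 of the closed genus-30 surface has 60 generators bound by the single product-of-commutators relator.
Unconstrained cocycle data is one sl_2 vector per generator (180 dimensions), cut by the relator condition d_2(z) = 0.
At an irreducible rho, H^2 = coker(d_2) vanishes (Poincare duality: H^2 is dual to H^0 = invariants = 0), so d_2 is surjective onto sl_2 and dim Z^1 = 180 - 3 = 177.
As always at irreducible rho, dim B^1 = 3.
dim H^1 = 177 - 3 = 174 = dim X.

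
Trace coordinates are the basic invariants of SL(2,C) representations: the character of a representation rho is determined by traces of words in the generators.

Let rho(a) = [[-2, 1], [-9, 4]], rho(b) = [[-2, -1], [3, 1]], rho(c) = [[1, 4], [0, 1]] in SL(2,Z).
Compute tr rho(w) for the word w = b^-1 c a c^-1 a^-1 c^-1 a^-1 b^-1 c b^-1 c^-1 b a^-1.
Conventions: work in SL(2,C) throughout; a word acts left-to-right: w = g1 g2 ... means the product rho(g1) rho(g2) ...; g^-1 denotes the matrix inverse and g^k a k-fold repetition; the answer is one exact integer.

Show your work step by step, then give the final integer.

-189140194

rho(b^-1) = [[1, 1], [-3, -2]]
... * rho(c) = [[1, 4], [0, 1]]  ->  [[1, 5], [-3, -14]]
... * rho(a) = [[-2, 1], [-9, 4]]  ->  [[-47, 21], [132, -59]]
... * rho(c^-1) = [[1, -4], [0, 1]]  ->  [[-47, 209], [132, -587]]
... * rho(a^-1) = [[4, -1], [9, -2]]  ->  [[1693, -371], [-4755, 1042]]
... * rho(c^-1) = [[1, -4], [0, 1]]  ->  [[1693, -7143], [-4755, 20062]]
... * rho(a^-1) = [[4, -1], [9, -2]]  ->  [[-57515, 12593], [161538, -35369]]
... * rho(b^-1) = [[1, 1], [-3, -2]]  ->  [[-95294, -82701], [267645, 232276]]
... * rho(c) = [[1, 4], [0, 1]]  ->  [[-95294, -463877], [267645, 1302856]]
... * rho(b^-1) = [[1, 1], [-3, -2]]  ->  [[1296337, 832460], [-3640923, -2338067]]
... * rho(c^-1) = [[1, -4], [0, 1]]  ->  [[1296337, -4352888], [-3640923, 12225625]]
... * rho(b) = [[-2, -1], [3, 1]]  ->  [[-15651338, -5649225], [43958721, 15866548]]
... * rho(a^-1) = [[4, -1], [9, -2]]  ->  [[-113448377, 26949788], [318633816, -75691817]]
tr = -113448377 + -75691817 = -189140194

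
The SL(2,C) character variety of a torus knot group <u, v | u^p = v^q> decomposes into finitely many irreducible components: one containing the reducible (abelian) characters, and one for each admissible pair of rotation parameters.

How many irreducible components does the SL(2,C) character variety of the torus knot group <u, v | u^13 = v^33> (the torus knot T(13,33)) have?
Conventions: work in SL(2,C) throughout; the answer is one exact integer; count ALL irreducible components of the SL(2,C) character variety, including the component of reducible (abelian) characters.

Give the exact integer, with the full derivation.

In the torus knot group T(13,33), u^13 = v^33 is central, so an irreducible representation sends it to +I or -I (Schur).
So on each irreducible component the traces are pinned: tr(u) = 2*cos(pi*alpha/13) with 1 <= alpha <= 12, tr(v) = 2*cos(pi*beta/33) with 1 <= beta <= 32.
u^13 = (-1)^alpha I and v^33 = (-1)^beta I must agree, so alpha and beta have equal parity.
count pairs: odd alpha (6 choices) x odd beta (16), plus even alpha (6) x even beta (16): 6*16 + 6*16 = 192.
components with irreducible characters: 192; plus the single component of reducible (abelian) characters: total 193.

193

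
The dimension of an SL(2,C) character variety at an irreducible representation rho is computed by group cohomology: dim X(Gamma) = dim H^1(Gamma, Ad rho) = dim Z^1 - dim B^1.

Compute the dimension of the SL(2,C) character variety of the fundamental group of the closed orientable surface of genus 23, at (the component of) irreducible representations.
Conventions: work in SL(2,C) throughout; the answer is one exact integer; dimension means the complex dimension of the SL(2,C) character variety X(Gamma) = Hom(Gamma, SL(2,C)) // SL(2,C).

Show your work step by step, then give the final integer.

132

Gamma = pi_1(Sigma_23) = < a_1, b_1, ..., a_23, b_23 | prod [a_i, b_i] > has 2g = 46 generators and 1 relator.
Unconstrained cocycle data is one sl_2 vector per generator (138 dimensions), cut by the relator condition d_2(z) = 0.
d_2 is surjective at irreducible rho (its cokernel H^2 is dual to H^0 = 0), so dim Z^1 = 138 - 3 = 135.
dim B^1 = 3 (coboundaries, injective at irreducible rho).
dim H^1 = 135 - 3 = 132 = dim X.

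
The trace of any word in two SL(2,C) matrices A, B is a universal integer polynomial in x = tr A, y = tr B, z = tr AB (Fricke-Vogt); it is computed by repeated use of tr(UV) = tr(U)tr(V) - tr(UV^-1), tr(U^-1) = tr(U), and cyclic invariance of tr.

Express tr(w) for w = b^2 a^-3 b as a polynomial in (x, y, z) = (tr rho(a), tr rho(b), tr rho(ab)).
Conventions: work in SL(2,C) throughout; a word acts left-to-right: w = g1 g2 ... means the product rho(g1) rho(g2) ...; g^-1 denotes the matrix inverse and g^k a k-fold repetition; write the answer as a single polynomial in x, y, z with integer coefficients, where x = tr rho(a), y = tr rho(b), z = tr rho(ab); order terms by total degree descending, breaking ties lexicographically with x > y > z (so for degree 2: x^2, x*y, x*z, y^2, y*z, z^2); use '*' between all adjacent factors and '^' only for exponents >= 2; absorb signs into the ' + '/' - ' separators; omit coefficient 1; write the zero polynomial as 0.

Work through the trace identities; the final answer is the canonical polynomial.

trace(b^2) = trace(b) trace(b) - trace(1)   [square of b] = y^2 - 2
trace(b^3) = trace(b) trace(b^2) - trace(b)   [square of b] = y^3 - 3*y
trace(b a b) = trace(b) trace(a b) - trace(a)   [square of b] = y*z - x
trace(b^3 a) = trace(b) trace(b a b) - trace(b a)   [square of b] = y^2*z - x*y - z
trace(b^3 a^-1) = trace(b^3) trace(a) - trace(b^3 a)   [inverse elimination on a] = x*y^3 - y^2*z - 2*x*y + z
trace(a^-1 b^3 a^-1) = trace(b^3 a^-1) trace(a) - trace(b^3)   [inverse elimination on a] = x^2*y^3 - x*y^2*z - 2*x^2*y - y^3 + x*z + 3*y
trace(b^2 a^-3 b) = trace(a^-1 b^3 a^-1) trace(a) - trace(a^-1 b^3)   [inverse elimination on a] = x^3*y^3 - x^2*y^2*z - 2*x^3*y - 2*x*y^3 + x^2*z + y^2*z + 5*x*y - z

x^3*y^3 - x^2*y^2*z - 2*x^3*y - 2*x*y^3 + x^2*z + y^2*z + 5*x*y - z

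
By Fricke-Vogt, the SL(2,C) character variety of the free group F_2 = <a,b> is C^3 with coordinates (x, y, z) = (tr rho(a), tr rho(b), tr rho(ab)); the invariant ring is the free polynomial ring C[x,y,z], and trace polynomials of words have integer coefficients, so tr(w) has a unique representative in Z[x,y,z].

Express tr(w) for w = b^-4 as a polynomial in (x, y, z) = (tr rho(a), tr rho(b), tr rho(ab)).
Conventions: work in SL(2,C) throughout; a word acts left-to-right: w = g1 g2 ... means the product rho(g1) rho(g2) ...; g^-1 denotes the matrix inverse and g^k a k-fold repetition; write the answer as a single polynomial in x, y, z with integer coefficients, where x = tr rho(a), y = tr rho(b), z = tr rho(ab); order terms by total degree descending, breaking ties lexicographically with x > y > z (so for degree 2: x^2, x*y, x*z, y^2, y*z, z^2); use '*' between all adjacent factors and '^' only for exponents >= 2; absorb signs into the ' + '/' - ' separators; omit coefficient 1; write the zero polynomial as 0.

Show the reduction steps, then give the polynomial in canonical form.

trace(b^-1) = trace(b) = y
trace(b^-2) = trace(b^-1)*trace(b) - trace(1) = y^2 - 2
trace(b^-3) = trace(b^-2)*trace(b) - trace(b^-1) = y^3 - 3*y
trace(b^-4) = trace(b^-3)*trace(b) - trace(b^-2) = y^4 - 4*y^2 + 2

y^4 - 4*y^2 + 2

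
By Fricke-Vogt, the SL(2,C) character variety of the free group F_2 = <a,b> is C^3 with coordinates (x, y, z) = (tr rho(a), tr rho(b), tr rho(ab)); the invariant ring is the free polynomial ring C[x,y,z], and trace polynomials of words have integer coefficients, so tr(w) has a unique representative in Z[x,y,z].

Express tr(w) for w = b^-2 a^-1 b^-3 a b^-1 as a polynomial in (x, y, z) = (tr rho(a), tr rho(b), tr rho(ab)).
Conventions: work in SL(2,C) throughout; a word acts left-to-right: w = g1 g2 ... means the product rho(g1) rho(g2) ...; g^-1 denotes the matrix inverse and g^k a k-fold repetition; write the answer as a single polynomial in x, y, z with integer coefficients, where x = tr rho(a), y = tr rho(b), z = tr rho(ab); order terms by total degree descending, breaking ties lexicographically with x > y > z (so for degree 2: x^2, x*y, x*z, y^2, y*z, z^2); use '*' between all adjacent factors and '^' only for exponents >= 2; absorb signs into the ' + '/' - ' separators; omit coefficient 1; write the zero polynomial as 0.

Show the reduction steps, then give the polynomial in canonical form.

next, trace(b^-1 a) = trace(a)*trace(b) - trace(a b) = x*y - z
and trace(b^-1 a b^-1) = trace(b^-1 a)*trace(b) - trace(b^-1 a b) = x*y^2 - y*z - x
trace(a b^-3) = trace(b^-1 a b^-1)*trace(b) - trace(b^-1 a) = x*y^3 - y^2*z - 2*x*y + z
trace(b^-3 a b^-1) = trace(a b^-3)*trace(b) - trace(a b^-2) = x*y^4 - y^3*z - 3*x*y^2 + 2*y*z + x
and trace(b^-3 a b^-2) = trace(b^-3 a b^-1)*trace(b) - trace(b^-3 a) = x*y^5 - y^4*z - 4*x*y^3 + 3*y^2*z + 3*x*y - z
next, trace(a^2) = trace(a)*trace(a) - trace(1) = x^2 - 2
trace(a^2 b) = trace(a)*trace(b a) - trace(b) = x*z - y
and trace(b^-1 a^2) = trace(a^2)*trace(b) - trace(a^2 b) = x^2*y - x*z - y
trace(a^2 b^-2) = trace(b^-1 a^2)*trace(b) - trace(b^-1 a^2 b) = x^2*y^2 - x*y*z - x^2 - y^2 + 2
trace(a b^-3 a) = trace(a^2 b^-2)*trace(b) - trace(a^2 b^-1) = x^2*y^3 - x*y^2*z - 2*x^2*y - y^3 + x*z + 3*y
trace(a b a b) = trace(a b)*trace(a b) - trace(1) = z^2 - 2
trace(a b a b^-1) = trace(a b a)*trace(b) - trace(a b a b) = x*y*z - y^2 - z^2 + 2
next, trace(b^-2 a b a) = trace(a b a b^-1)*trace(b) - trace(a b a) = x*y^2*z - y^3 - y*z^2 - x*z + 3*y
trace(a b^-3 a b) = trace(b^-2 a b a)*trace(b) - trace(b^-2 a b a b) = x*y^3*z - y^4 - y^2*z^2 - 2*x*y*z + 4*y^2 + z^2 - 2
trace(a b^-3 a b^-1) = trace(a b^-3 a)*trace(b) - trace(a b^-3 a b) = x^2*y^4 - 2*x*y^3*z - 2*x^2*y^2 + y^2*z^2 + 3*x*y*z - y^2 - z^2 + 2
next, trace(b^-3 a b^-2 a) = trace(a b^-3 a b^-1)*trace(b) - trace(a b^-3 a) = x^2*y^5 - 2*x*y^4*z - 3*x^2*y^3 + y^3*z^2 + 4*x*y^2*z + 2*x^2*y - y*z^2 - x*z - y
next, trace(b^-2 a^-1 b^-3 a) = trace(b^-3 a b^-2)*trace(a) - trace(b^-3 a b^-2 a) = x*y^4*z - x^2*y^3 - y^3*z^2 - x*y^2*z + x^2*y + y*z^2 + y
and trace(b^-2) = trace(b^-1)*trace(b) - trace(1) = y^2 - 2
trace(b^-3) = trace(b^-2)*trace(b) - trace(b^-1) = y^3 - 3*y
and trace(b^-1 a b a^-1) = trace(b^-1 a b)*trace(a) - trace(b^-1 a b a) = -x*y*z + x^2 + y^2 + z^2 - 2
and trace(b^-1 a b a^-1 b^-1) = trace(b^-1 a b a^-1)*trace(b) - trace(b^-1 a b a^-1 b) = -x*y^2*z + x^2*y + y^3 + y*z^2 - 3*y
and trace(a^-1 b^-3 a b) = trace(b^-1 a b a^-1 b^-1)*trace(b) - trace(b^-1 a b a^-1) = -x*y^3*z + x^2*y^2 + y^4 + y^2*z^2 + x*y*z - x^2 - 4*y^2 - z^2 + 2
trace(b^-1 a^-1 b^-3 a) = trace(a^-1 b^-3 a)*trace(b) - trace(a^-1 b^-3 a b) = x*y^3*z - x^2*y^2 - y^2*z^2 - x*y*z + x^2 + y^2 + z^2 - 2
and trace(b^-2 a^-1 b^-3 a b^-1) = trace(b^-2 a^-1 b^-3 a)*trace(b) - trace(b^-2 a^-1 b^-3 a b) = x*y^5*z - x^2*y^4 - y^4*z^2 - 2*x*y^3*z + 2*x^2*y^2 + 2*y^2*z^2 + x*y*z - x^2 - z^2 + 2

x*y^5*z - x^2*y^4 - y^4*z^2 - 2*x*y^3*z + 2*x^2*y^2 + 2*y^2*z^2 + x*y*z - x^2 - z^2 + 2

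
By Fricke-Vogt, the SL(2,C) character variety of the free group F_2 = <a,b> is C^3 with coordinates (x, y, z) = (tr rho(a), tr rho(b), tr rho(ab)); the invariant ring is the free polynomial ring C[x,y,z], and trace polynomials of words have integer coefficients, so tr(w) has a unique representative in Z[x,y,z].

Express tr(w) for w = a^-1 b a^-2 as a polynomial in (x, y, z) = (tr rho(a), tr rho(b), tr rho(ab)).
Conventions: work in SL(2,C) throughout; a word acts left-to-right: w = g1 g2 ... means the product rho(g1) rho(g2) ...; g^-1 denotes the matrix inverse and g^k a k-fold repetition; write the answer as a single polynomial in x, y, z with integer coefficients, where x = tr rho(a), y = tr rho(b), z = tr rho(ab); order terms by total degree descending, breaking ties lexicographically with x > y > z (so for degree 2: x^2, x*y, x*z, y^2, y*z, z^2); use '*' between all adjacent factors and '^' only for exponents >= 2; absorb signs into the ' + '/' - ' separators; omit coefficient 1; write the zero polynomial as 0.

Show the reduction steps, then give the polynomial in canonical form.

x^3*y - x^2*z - 2*x*y + z

so tr(b a^-1) = tr(b)*tr(a) - tr(b a) = x*y - z
reduce: tr(a^-1 b a^-1) = tr(b a^-1)*tr(a) - tr(b) = x^2*y - x*z - y
tr(a^-1 b a^-2) = tr(a^-1 b a^-1)*tr(a) - tr(a^-1 b) = x^3*y - x^2*z - 2*x*y + z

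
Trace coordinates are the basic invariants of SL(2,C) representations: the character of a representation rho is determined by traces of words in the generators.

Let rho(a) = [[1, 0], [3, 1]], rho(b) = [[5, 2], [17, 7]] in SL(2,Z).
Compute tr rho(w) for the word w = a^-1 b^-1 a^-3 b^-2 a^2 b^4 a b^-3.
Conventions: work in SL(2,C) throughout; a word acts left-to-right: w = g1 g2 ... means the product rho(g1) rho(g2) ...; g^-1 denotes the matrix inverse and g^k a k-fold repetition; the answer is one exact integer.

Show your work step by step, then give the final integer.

-112629385226

rho(a^-1) = [[1, 0], [-3, 1]]
... * rho(b^-1) = [[7, -2], [-17, 5]]  ->  [[7, -2], [-38, 11]]
... * rho(a^-1) = [[1, 0], [-3, 1]]  ->  [[13, -2], [-71, 11]]
... * rho(a^-1) = [[1, 0], [-3, 1]]  ->  [[19, -2], [-104, 11]]
... * rho(a^-1) = [[1, 0], [-3, 1]]  ->  [[25, -2], [-137, 11]]
... * rho(b^-1) = [[7, -2], [-17, 5]]  ->  [[209, -60], [-1146, 329]]
... * rho(b^-1) = [[7, -2], [-17, 5]]  ->  [[2483, -718], [-13615, 3937]]
... * rho(a) = [[1, 0], [3, 1]]  ->  [[329, -718], [-1804, 3937]]
... * rho(a) = [[1, 0], [3, 1]]  ->  [[-1825, -718], [10007, 3937]]
... * rho(b) = [[5, 2], [17, 7]]  ->  [[-21331, -8676], [116964, 47573]]
... * rho(b) = [[5, 2], [17, 7]]  ->  [[-254147, -103394], [1393561, 566939]]
... * rho(b) = [[5, 2], [17, 7]]  ->  [[-3028433, -1232052], [16605768, 6755695]]
... * rho(b) = [[5, 2], [17, 7]]  ->  [[-36087049, -14681230], [197875655, 80501401]]
... * rho(a) = [[1, 0], [3, 1]]  ->  [[-80130739, -14681230], [439379858, 80501401]]
... * rho(b^-1) = [[7, -2], [-17, 5]]  ->  [[-311334263, 86855328], [1707135189, -476252711]]
... * rho(b^-1) = [[7, -2], [-17, 5]]  ->  [[-3655880417, 1056945166], [20046242410, -5795533933]]
... * rho(b^-1) = [[7, -2], [-17, 5]]  ->  [[-43559230741, 12596486664], [238847773731, -69070154485]]
tr = -43559230741 + -69070154485 = -112629385226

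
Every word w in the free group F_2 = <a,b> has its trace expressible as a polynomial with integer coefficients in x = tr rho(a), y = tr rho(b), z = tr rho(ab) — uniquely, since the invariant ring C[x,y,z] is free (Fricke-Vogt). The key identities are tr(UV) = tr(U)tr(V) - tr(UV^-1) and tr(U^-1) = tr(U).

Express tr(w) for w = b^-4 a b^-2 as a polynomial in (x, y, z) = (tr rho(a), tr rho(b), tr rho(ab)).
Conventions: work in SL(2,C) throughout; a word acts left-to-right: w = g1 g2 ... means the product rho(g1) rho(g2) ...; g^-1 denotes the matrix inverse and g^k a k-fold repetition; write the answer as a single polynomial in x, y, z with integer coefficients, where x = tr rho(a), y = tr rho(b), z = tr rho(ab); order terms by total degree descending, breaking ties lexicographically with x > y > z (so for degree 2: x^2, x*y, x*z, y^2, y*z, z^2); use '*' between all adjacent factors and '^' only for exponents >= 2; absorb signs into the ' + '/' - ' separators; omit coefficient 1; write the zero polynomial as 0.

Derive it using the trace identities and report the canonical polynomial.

x*y^6 - y^5*z - 5*x*y^4 + 4*y^3*z + 6*x*y^2 - 3*y*z - x

tr(b^-1 a) = tr(a) tr(b) - tr(a b)  (eliminate b^-1) = x*y - z
tr(b^-2 a) = tr(b^-1 a) tr(b) - tr(b^-1 a b)  (eliminate b^-1) = x*y^2 - y*z - x
tr(b^-3 a) = tr(b^-2 a) tr(b) - tr(b^-2 a b)  (eliminate b^-1) = x*y^3 - y^2*z - 2*x*y + z
next, tr(b^-2 a b^-2) = tr(b^-3 a) tr(b) - tr(b^-3 a b)  (eliminate b^-1) = x*y^4 - y^3*z - 3*x*y^2 + 2*y*z + x
next, tr(b^-3 a b^-2) = tr(b^-2 a b^-2) tr(b) - tr(b^-2 a b^-1)  (eliminate b^-1) = x*y^5 - y^4*z - 4*x*y^3 + 3*y^2*z + 3*x*y - z
tr(b^-4 a b^-2) = tr(b^-3 a b^-2) tr(b) - tr(b^-3 a b^-1)  (eliminate b^-1) = x*y^6 - y^5*z - 5*x*y^4 + 4*y^3*z + 6*x*y^2 - 3*y*z - x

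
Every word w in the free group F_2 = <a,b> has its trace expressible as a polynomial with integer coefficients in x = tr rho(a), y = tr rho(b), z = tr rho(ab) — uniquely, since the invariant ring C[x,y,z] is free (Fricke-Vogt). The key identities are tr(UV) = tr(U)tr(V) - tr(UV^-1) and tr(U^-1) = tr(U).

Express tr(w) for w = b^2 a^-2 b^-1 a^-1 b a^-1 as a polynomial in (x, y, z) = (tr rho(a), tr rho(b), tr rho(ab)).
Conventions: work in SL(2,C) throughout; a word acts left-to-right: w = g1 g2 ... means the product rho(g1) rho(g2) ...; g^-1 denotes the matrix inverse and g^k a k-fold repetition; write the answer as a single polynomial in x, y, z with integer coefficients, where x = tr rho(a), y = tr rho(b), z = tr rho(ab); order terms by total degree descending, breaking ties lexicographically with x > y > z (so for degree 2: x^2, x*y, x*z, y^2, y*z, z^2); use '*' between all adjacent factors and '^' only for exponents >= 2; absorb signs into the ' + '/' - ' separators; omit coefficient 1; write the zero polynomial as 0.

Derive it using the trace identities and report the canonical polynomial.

next, tr(b^2) = tr(b)*tr(b) - tr(1)   [square of b] = y^2 - 2
next, tr(b^2 a) = tr(b)*tr(a b) - tr(a)   [square of b] = y*z - x
and tr(b^2 a^-1) = tr(b^2)*tr(a) - tr(b^2 a)   [inverse elimination on a] = x*y^2 - y*z - x
tr(a^-1 b^2 a^-1) = tr(b^2 a^-1)*tr(a) - tr(b^2)   [inverse elimination on a] = x^2*y^2 - x*y*z - x^2 - y^2 + 2
tr(a^-1 b^2 a^-2) = tr(a^-1 b^2 a^-1)*tr(a) - tr(a^-1 b^2)   [inverse elimination on a] = x^3*y^2 - x^2*y*z - x^3 - 2*x*y^2 + y*z + 3*x
tr(b^3) = tr(b)*tr(b^2) - tr(b)   [square of b] = y^3 - 3*y
tr(b^3 a) = tr(b)*tr(a b^2) - tr(a b)   [square of b] = y^2*z - x*y - z
and tr(b a^-1 b^2) = tr(b^3)*tr(a) - tr(b^3 a)   [inverse elimination on a] = x*y^3 - y^2*z - 2*x*y + z
and tr(a b a b) = tr(b a)*tr(b a) - tr(1)   [split at a repeated b] = z^2 - 2
and tr(a b a) = tr(a)*tr(b a) - tr(b)   [square of a] = x*z - y
next, tr(b^2 a b a) = tr(b)*tr(a b a b) - tr(a b a)   [square of b] = y*z^2 - x*z - y
tr(b a^-1 b^2 a) = tr(b^2 a b)*tr(a) - tr(b^2 a b a)   [inverse elimination on a] = x*y^2*z - x^2*y - y*z^2 + y
tr(b a^-1 b^2 a^-1) = tr(b a^-1 b^2)*tr(a) - tr(b a^-1 b^2 a)   [inverse elimination on a] = x^2*y^3 - 2*x*y^2*z - x^2*y + y*z^2 + x*z - y
tr(b a b^3) = tr(b)*tr(b a b^2) - tr(b a b)   [square of b] = y^3*z - x*y^2 - 2*y*z + x
next, tr(b a b^3 a) = tr(b)*tr(b a b a b) - tr(b a b a)   [square of b] = y^2*z^2 - x*y*z - y^2 - z^2 + 2
tr(b^2 a^-1 b a b) = tr(b a b^3)*tr(a) - tr(b a b^3 a)   [inverse elimination on a] = x*y^3*z - x^2*y^2 - y^2*z^2 - x*y*z + x^2 + y^2 + z^2 - 2
tr(a b a b a b) = tr(b a b a)*tr(b a) - tr(a b)   [split at a repeated b] = z^3 - 3*z
next, tr(a b a b a) = tr(a)*tr(b a b a) - tr(b a b)   [square of a] = x*z^2 - y*z - x
tr(b a b a b^2 a) = tr(b)*tr(a b a b a b) - tr(a b a b a)   [square of b] = y*z^3 - x*z^2 - 2*y*z + x
tr(b^2 a^-1 b a b a) = tr(b a b a b^2)*tr(a) - tr(b a b a b^2 a)   [inverse elimination on a] = x*y^2*z^2 - x^2*y*z - y*z^3 - x*y^2 + 2*y*z + x
next, tr(b a b a^-1 b^2 a^-1) = tr(b^2 a^-1 b a b)*tr(a) - tr(b^2 a^-1 b a b a)   [inverse elimination on a] = x^2*y^3*z - x^3*y^2 - 2*x*y^2*z^2 + y*z^3 + x^3 + 2*x*y^2 + x*z^2 - 2*y*z - 3*x
tr(b a b a^-1 b^2) = tr(b^3 a b)*tr(a) - tr(b^3 a b a)   [inverse elimination on a] = x*y^3*z - x^2*y^2 - y^2*z^2 - x*y*z + x^2 + y^2 + z^2 - 2
next, tr(a b a^-1 b^2 a^-2 b) = tr(b a b a^-1 b^2 a^-1)*tr(a) - tr(b a b a^-1 b^2)   [inverse elimination on a] = x^3*y^3*z - x^4*y^2 - 2*x^2*y^2*z^2 - x*y^3*z + x*y*z^3 + x^4 + 3*x^2*y^2 + x^2*z^2 + y^2*z^2 - x*y*z - 4*x^2 - y^2 - z^2 + 2
and tr(b a^-1 b^2 a^-2 b^-1 a) = tr(a b a^-1 b^2 a^-2)*tr(b) - tr(a b a^-1 b^2 a^-2 b)   [inverse elimination on b] = -x^3*y^3*z + x^4*y^2 + x^2*y^4 + 2*x^2*y^2*z^2 - x*y^3*z - x*y*z^3 - x^4 - 4*x^2*y^2 - x^2*z^2 + 2*x*y*z + 4*x^2 + z^2 - 2
and tr(b^2 a^-2 b^-1 a^-1 b a^-1) = tr(b a^-1 b^2 a^-2 b^-1)*tr(a) - tr(b a^-1 b^2 a^-2 b^-1 a)   [inverse elimination on a] = x^3*y^3*z - x^2*y^4 - 2*x^2*y^2*z^2 - x^3*y*z + x*y^3*z + x*y*z^3 + 2*x^2*y^2 + x^2*z^2 - x*y*z - x^2 - z^2 + 2

x^3*y^3*z - x^2*y^4 - 2*x^2*y^2*z^2 - x^3*y*z + x*y^3*z + x*y*z^3 + 2*x^2*y^2 + x^2*z^2 - x*y*z - x^2 - z^2 + 2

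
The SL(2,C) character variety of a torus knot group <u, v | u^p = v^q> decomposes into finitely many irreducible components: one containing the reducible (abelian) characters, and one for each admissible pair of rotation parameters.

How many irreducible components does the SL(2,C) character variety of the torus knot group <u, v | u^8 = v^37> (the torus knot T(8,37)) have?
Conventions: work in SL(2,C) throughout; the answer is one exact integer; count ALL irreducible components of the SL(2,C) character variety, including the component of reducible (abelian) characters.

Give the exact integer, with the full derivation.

In the torus knot group T(8,37), u^8 = v^37 is central, so an irreducible representation sends it to +I or -I (Schur).
So on each irreducible component the traces are pinned: tr(u) = 2*cos(pi*alpha/8) with 1 <= alpha <= 7, tr(v) = 2*cos(pi*beta/37) with 1 <= beta <= 36.
Consistency of u^8 = (-1)^alpha I with v^37 = (-1)^beta I forces alpha = beta (mod 2).
Enumerate parity-matched pairs: 4*18 odd-odd plus 3*18 even-even gives 126.
components with irreducible characters: 126; plus the single component of reducible (abelian) characters: total 127.

127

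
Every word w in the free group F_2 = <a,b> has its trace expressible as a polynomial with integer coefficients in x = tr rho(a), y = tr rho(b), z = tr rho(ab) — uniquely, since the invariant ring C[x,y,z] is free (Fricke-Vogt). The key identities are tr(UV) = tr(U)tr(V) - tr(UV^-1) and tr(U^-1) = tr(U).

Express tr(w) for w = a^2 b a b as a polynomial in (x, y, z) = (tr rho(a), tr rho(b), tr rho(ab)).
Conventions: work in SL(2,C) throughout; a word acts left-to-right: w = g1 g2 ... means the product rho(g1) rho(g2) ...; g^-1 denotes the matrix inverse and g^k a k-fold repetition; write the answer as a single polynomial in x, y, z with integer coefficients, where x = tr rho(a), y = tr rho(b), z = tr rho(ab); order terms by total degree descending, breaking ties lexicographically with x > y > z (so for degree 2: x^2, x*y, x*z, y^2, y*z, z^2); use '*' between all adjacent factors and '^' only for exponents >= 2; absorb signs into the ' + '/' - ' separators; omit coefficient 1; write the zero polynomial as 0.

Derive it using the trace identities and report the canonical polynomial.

x*z^2 - y*z - x

trace(b a b a) = trace(b a) trace(b a) - trace(1)   [split at repeated b] = z^2 - 2
trace(b a b) = trace(b) trace(a b) - trace(a) = y*z - x
reduce: trace(a^2 b a b) = trace(a) trace(b a b a) - trace(b a b) = x*z^2 - y*z - x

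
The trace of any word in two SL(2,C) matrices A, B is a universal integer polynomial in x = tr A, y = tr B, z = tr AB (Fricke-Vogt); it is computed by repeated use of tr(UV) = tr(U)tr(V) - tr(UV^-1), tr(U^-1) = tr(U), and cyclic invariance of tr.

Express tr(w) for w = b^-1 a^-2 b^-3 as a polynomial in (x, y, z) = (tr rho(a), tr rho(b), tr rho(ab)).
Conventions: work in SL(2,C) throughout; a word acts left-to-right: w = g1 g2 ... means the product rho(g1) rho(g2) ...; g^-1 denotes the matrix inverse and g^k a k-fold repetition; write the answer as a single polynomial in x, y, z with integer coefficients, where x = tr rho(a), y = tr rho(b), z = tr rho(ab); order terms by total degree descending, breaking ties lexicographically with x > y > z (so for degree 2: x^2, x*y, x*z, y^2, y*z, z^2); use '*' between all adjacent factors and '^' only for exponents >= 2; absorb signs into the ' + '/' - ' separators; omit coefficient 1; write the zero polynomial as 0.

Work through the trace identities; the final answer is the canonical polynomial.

x*y^3*z - x^2*y^2 - y^4 - 2*x*y*z + x^2 + 4*y^2 - 2

so trace(b^-1) = trace(b) = y
trace(b^-1 a) = trace(a) * trace(b) - trace(a b)  (eliminate b^-1) = x*y - z
reduce: trace(a^-1 b^-1) = trace(b^-1) * trace(a) - trace(b^-1 a)  (eliminate a^-1) = z
trace(b^-1 a^-1 b^-1) = trace(a^-1 b^-1) * trace(b) - trace(a^-1)  (eliminate b^-1) = y*z - x
reduce: trace(b^-3 a^-1) = trace(b^-1 a^-1 b^-1) * trace(b) - trace(b^-1 a^-1)  (eliminate b^-1) = y^2*z - x*y - z
reduce: trace(b^-2) = trace(b^-1) * trace(b) - trace(1)  (eliminate b^-1) = y^2 - 2
reduce: trace(b^-3) = trace(b^-2) * trace(b) - trace(b^-1)  (eliminate b^-1) = y^3 - 3*y
so trace(b^-3 a^-2) = trace(b^-3 a^-1) * trace(a) - trace(b^-3)  (eliminate a^-1) = x*y^2*z - x^2*y - y^3 - x*z + 3*y
so trace(b^-1 a^-2) = trace(b^-1 a^-1) * trace(a) - trace(b^-1)  (eliminate a^-1) = x*z - y
reduce: trace(a^-2) = trace(a^-1) * trace(a) - trace(1)  (eliminate a^-1) = x^2 - 2
trace(b^-2 a^-2) = trace(b^-1 a^-2) * trace(b) - trace(b^-1 a^-2 b)  (eliminate b^-1) = x*y*z - x^2 - y^2 + 2
trace(b^-1 a^-2 b^-3) = trace(b^-3 a^-2) * trace(b) - trace(b^-3 a^-2 b)  (eliminate b^-1) = x*y^3*z - x^2*y^2 - y^4 - 2*x*y*z + x^2 + 4*y^2 - 2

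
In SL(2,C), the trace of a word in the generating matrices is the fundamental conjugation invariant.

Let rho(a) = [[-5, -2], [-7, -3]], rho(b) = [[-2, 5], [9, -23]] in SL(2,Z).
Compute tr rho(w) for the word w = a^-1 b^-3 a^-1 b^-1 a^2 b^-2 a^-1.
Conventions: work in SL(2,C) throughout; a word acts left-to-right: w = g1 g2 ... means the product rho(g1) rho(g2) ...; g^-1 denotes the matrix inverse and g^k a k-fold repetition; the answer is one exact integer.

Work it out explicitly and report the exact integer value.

rho(a^-1) = [[-3, 2], [7, -5]]
... * rho(b^-1) = [[-23, -5], [-9, -2]]  ->  [[51, 11], [-116, -25]]
... * rho(b^-1) = [[-23, -5], [-9, -2]]  ->  [[-1272, -277], [2893, 630]]
... * rho(b^-1) = [[-23, -5], [-9, -2]]  ->  [[31749, 6914], [-72209, -15725]]
... * rho(a^-1) = [[-3, 2], [7, -5]]  ->  [[-46849, 28928], [106552, -65793]]
... * rho(b^-1) = [[-23, -5], [-9, -2]]  ->  [[817175, 176389], [-1858559, -401174]]
... * rho(a) = [[-5, -2], [-7, -3]]  ->  [[-5320598, -2163517], [12101013, 4920640]]
... * rho(a) = [[-5, -2], [-7, -3]]  ->  [[41747609, 17131747], [-94949545, -38963946]]
... * rho(b^-1) = [[-23, -5], [-9, -2]]  ->  [[-1114380730, -243001539], [2534515049, 552675617]]
... * rho(b^-1) = [[-23, -5], [-9, -2]]  ->  [[27817770641, 6057906728], [-63267926680, -13777926479]]
... * rho(a^-1) = [[-3, 2], [7, -5]]  ->  [[-41047964827, 25346007642], [93358294687, -57646220965]]
tr = -41047964827 + -57646220965 = -98694185792

-98694185792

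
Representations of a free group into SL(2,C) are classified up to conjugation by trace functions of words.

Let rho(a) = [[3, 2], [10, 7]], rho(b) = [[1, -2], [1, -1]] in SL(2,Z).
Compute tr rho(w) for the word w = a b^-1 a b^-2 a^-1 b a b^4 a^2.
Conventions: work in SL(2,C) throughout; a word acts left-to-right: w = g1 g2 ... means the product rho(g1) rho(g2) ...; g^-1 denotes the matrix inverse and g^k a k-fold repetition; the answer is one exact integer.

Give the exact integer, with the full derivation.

rho(a) = [[3, 2], [10, 7]]
... * rho(b^-1) = [[-1, 2], [-1, 1]]  ->  [[-5, 8], [-17, 27]]
... * rho(a) = [[3, 2], [10, 7]]  ->  [[65, 46], [219, 155]]
... * rho(b^-1) = [[-1, 2], [-1, 1]]  ->  [[-111, 176], [-374, 593]]
... * rho(b^-1) = [[-1, 2], [-1, 1]]  ->  [[-65, -46], [-219, -155]]
... * rho(a^-1) = [[7, -2], [-10, 3]]  ->  [[5, -8], [17, -27]]
... * rho(b) = [[1, -2], [1, -1]]  ->  [[-3, -2], [-10, -7]]
... * rho(a) = [[3, 2], [10, 7]]  ->  [[-29, -20], [-100, -69]]
... * rho(b) = [[1, -2], [1, -1]]  ->  [[-49, 78], [-169, 269]]
... * rho(b) = [[1, -2], [1, -1]]  ->  [[29, 20], [100, 69]]
... * rho(b) = [[1, -2], [1, -1]]  ->  [[49, -78], [169, -269]]
... * rho(b) = [[1, -2], [1, -1]]  ->  [[-29, -20], [-100, -69]]
... * rho(a) = [[3, 2], [10, 7]]  ->  [[-287, -198], [-990, -683]]
... * rho(a) = [[3, 2], [10, 7]]  ->  [[-2841, -1960], [-9800, -6761]]
tr = -2841 + -6761 = -9602

-9602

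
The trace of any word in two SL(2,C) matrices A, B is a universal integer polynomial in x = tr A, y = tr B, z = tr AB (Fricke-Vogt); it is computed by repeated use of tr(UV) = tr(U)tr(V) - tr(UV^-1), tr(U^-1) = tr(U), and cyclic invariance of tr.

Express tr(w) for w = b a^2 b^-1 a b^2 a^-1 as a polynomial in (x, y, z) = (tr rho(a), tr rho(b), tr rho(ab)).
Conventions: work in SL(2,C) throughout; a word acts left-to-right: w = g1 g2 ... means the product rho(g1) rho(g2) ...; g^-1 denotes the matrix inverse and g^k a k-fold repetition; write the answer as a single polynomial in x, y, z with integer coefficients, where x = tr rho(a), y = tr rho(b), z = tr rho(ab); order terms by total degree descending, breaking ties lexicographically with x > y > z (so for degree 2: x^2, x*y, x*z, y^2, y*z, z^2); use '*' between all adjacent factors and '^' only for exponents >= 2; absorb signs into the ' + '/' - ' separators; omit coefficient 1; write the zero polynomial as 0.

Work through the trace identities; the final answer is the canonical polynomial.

trace(a b a) = trace(a) * trace(b a) - trace(b) = x*z - y
so trace(a^3 b) = trace(a) * trace(a b a) - trace(a b) = x^2*z - x*y - z
so trace(a^2) = trace(a) * trace(a) - trace(1) = x^2 - 2
trace(a^3) = trace(a) * trace(a^2) - trace(a) = x^3 - 3*x
trace(b a^3 b) = trace(b) * trace(a^3 b) - trace(a^3) = x^2*y*z - x^3 - x*y^2 - y*z + 3*x
trace(a b^3 a^2) = trace(b) * trace(b a^3 b) - trace(b a^3) = x^2*y^2*z - x^3*y - x*y^3 - x^2*z - y^2*z + 4*x*y + z
so trace(a b a b) = trace(b a) * trace(b a) - trace(1)   [split at repeated b] = z^2 - 2
so trace(a b a b^2) = trace(b) * trace(a b a b) - trace(a b a) = y*z^2 - x*z - y
so trace(b a b^3 a) = trace(b) * trace(a b a b^2) - trace(a b a b) = y^2*z^2 - x*y*z - y^2 - z^2 + 2
so trace(b a b) = trace(b) * trace(a b) - trace(a) = y*z - x
reduce: trace(b^2 a b) = trace(b) * trace(b a b) - trace(b a) = y^2*z - x*y - z
so trace(b a b^3) = trace(b) * trace(b^2 a b) - trace(b^2 a) = y^3*z - x*y^2 - 2*y*z + x
trace(a b^3 a^2 b) = trace(a) * trace(b a b^3 a) - trace(b a b^3) = x*y^2*z^2 - x^2*y*z - y^3*z - x*z^2 + 2*y*z + x
trace(b a^2 b^-1 a b^2) = trace(a b^3 a^2) * trace(b) - trace(a b^3 a^2 b) = x^2*y^3*z - x^3*y^2 - x*y^4 - x*y^2*z^2 + 4*x*y^2 + x*z^2 - y*z - x
trace(a b a b a) = trace(a) * trace(b a b a) - trace(b a b) = x*z^2 - y*z - x
trace(a b a^3 b) = trace(a) * trace(a b a b a) - trace(a b a b) = x^2*z^2 - x*y*z - x^2 - z^2 + 2
reduce: trace(a b a^3) = trace(a) * trace(b a^3) - trace(b a^2) = x^3*z - x^2*y - 2*x*z + y
so trace(a b^2 a b a^2) = trace(b) * trace(a b a^3 b) - trace(a b a^3) = x^2*y*z^2 - x^3*z - x*y^2*z - y*z^2 + 2*x*z + y
trace(b a b a b a) = trace(a b a b) * trace(a b) - trace(b a)   [split at repeated a] = z^3 - 3*z
so trace(a b a^2 b a b) = trace(a) * trace(b a b a b a) - trace(b a b a b) = x*z^3 - y*z^2 - 2*x*z + y
trace(b^2) = trace(b) * trace(b) - trace(1) = y^2 - 2
reduce: trace(b a^2 b) = trace(a) * trace(b^2 a) - trace(b^2) = x*y*z - x^2 - y^2 + 2
so trace(a b a^2 b a) = trace(a) * trace(b a^2 b a) - trace(b a^2 b) = x^2*z^2 - 2*x*y*z + y^2 - 2
so trace(a b^2 a b a^2 b) = trace(b) * trace(a b a^2 b a b) - trace(a b a^2 b a) = x*y*z^3 - x^2*z^2 - y^2*z^2 + 2
trace(b a^2 b^-1 a b^2 a) = trace(a b^2 a b a^2) * trace(b) - trace(a b^2 a b a^2 b) = x^2*y^2*z^2 - x^3*y*z - x*y^3*z - x*y*z^3 + x^2*z^2 + 2*x*y*z + y^2 - 2
so trace(b a^2 b^-1 a b^2 a^-1) = trace(b a^2 b^-1 a b^2) * trace(a) - trace(b a^2 b^-1 a b^2 a) = x^3*y^3*z - x^4*y^2 - x^2*y^4 - 2*x^2*y^2*z^2 + x^3*y*z + x*y^3*z + x*y*z^3 + 4*x^2*y^2 - 3*x*y*z - x^2 - y^2 + 2

x^3*y^3*z - x^4*y^2 - x^2*y^4 - 2*x^2*y^2*z^2 + x^3*y*z + x*y^3*z + x*y*z^3 + 4*x^2*y^2 - 3*x*y*z - x^2 - y^2 + 2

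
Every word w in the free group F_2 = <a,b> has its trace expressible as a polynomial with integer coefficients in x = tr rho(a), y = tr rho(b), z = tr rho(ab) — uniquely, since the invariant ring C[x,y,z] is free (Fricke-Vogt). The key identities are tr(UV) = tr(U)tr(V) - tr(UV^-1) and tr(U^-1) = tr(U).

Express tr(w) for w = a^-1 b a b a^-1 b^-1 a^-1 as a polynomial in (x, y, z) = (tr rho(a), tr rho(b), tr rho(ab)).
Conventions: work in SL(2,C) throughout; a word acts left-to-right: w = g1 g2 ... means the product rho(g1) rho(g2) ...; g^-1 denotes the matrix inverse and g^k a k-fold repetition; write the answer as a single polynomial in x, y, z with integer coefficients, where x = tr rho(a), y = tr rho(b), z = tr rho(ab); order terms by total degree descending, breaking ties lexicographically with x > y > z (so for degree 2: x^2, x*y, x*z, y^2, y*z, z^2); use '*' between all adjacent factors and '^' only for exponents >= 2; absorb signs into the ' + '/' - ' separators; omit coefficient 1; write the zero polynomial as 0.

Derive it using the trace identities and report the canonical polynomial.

next, trace(b a b) = trace(b)*trace(a b) - trace(a)   [square of b] = y*z - x
next, trace(b a b a) = trace(b a)*trace(b a) - trace(1)   [split at a repeated b] = z^2 - 2
trace(a^-1 b a b) = trace(b a b)*trace(a) - trace(b a b a)   [inverse elimination on a] = x*y*z - x^2 - z^2 + 2
trace(a^-1 b a b a^-1) = trace(a^-1 b a b)*trace(a) - trace(a^-1 b a b a)   [inverse elimination on a] = x^2*y*z - x^3 - x*z^2 - y*z + 3*x
and trace(a^-2 b a b a^-1) = trace(a^-1 b a b a^-1)*trace(a) - trace(a^-1 b a b)   [inverse elimination on a] = x^3*y*z - x^4 - x^2*z^2 - 2*x*y*z + 4*x^2 + z^2 - 2
trace(b a b^2) = trace(b)*trace(a b^2) - trace(a b)   [square of b] = y^2*z - x*y - z
trace(a b a) = trace(a)*trace(b a) - trace(b)   [square of a] = x*z - y
next, trace(b a b^2 a) = trace(b)*trace(a b a b) - trace(a b a)   [square of b] = y*z^2 - x*z - y
trace(b a^-1 b a b) = trace(b a b^2)*trace(a) - trace(b a b^2 a)   [inverse elimination on a] = x*y^2*z - x^2*y - y*z^2 + y
and trace(b a b a b a) = trace(b a b a)*trace(b a) - trace(a b)   [split at a repeated b] = z^3 - 3*z
trace(b a^-1 b a b a) = trace(b a b a b)*trace(a) - trace(b a b a b a)   [inverse elimination on a] = x*y*z^2 - x^2*z - z^3 - x*y + 3*z
trace(a^-1 b a b a^-1 b) = trace(b a^-1 b a b)*trace(a) - trace(b a^-1 b a b a)   [inverse elimination on a] = x^2*y^2*z - x^3*y - 2*x*y*z^2 + x^2*z + z^3 + 2*x*y - 3*z
next, trace(b a b a^-1 b) = trace(b^2 a b)*trace(a) - trace(b^2 a b a)   [inverse elimination on a] = x*y^2*z - x^2*y - y*z^2 + y
trace(a^-2 b a b a^-1 b) = trace(a^-1 b a b a^-1 b)*trace(a) - trace(a^-1 b a b a^-1 b a)   [inverse elimination on a] = x^3*y^2*z - x^4*y - 2*x^2*y*z^2 + x^3*z - x*y^2*z + x*z^3 + 3*x^2*y + y*z^2 - 3*x*z - y
next, trace(a^-1 b a b a^-1 b^-1 a^-1) = trace(a^-2 b a b a^-1)*trace(b) - trace(a^-2 b a b a^-1 b)   [inverse elimination on b] = x^2*y*z^2 - x^3*z - x*y^2*z - x*z^3 + x^2*y + 3*x*z - y

x^2*y*z^2 - x^3*z - x*y^2*z - x*z^3 + x^2*y + 3*x*z - y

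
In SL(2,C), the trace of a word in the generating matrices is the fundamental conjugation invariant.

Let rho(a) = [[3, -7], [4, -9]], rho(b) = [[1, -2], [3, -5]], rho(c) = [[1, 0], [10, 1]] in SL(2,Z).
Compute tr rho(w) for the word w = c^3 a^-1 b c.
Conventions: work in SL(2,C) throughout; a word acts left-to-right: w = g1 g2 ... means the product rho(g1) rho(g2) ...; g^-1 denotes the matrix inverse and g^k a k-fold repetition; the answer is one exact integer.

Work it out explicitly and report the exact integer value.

-675

rho(c) = [[1, 0], [10, 1]]
... * rho(c) = [[1, 0], [10, 1]]  ->  [[1, 0], [20, 1]]
... * rho(c) = [[1, 0], [10, 1]]  ->  [[1, 0], [30, 1]]
... * rho(a^-1) = [[-9, 7], [-4, 3]]  ->  [[-9, 7], [-274, 213]]
... * rho(b) = [[1, -2], [3, -5]]  ->  [[12, -17], [365, -517]]
... * rho(c) = [[1, 0], [10, 1]]  ->  [[-158, -17], [-4805, -517]]
tr = -158 + -517 = -675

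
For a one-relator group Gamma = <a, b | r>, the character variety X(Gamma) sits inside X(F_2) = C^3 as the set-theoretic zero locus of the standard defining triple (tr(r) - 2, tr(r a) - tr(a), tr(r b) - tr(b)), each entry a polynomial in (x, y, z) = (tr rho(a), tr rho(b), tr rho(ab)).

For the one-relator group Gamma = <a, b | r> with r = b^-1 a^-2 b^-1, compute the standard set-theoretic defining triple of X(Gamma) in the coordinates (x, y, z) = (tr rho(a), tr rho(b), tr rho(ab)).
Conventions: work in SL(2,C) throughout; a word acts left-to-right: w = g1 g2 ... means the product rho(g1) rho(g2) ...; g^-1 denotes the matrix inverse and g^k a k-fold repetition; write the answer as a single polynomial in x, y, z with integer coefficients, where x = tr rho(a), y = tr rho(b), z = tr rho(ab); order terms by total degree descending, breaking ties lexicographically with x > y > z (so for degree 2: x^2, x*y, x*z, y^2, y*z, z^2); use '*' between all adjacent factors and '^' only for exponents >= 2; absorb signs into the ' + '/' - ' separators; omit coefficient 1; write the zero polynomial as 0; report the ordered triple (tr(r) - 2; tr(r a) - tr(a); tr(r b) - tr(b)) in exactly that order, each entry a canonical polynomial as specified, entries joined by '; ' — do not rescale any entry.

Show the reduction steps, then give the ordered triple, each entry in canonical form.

and trace(b^-1) = trace(b) = y
next, trace(b^-1 a) = trace(a) * trace(b) - trace(a b)  (eliminate b^-1) = x*y - z
trace(a^-1 b^-1) = trace(b^-1) * trace(a) - trace(b^-1 a)  (eliminate a^-1) = z
trace(a^-1 b^-2) = trace(a^-1 b^-1) * trace(b) - trace(a^-1)  (eliminate b^-1) = y*z - x
next, trace(b^-2) = trace(b^-1) * trace(b) - trace(1)  (eliminate b^-1) = y^2 - 2
and trace(b^-1 a^-2 b^-1) = trace(a^-1 b^-2) * trace(a) - trace(a^-1 b^-2 a)  (eliminate a^-1) = x*y*z - x^2 - y^2 + 2
next, trace(b a b a) = trace(b a) * trace(b a) - trace(1)   [split at repeated b] = z^2 - 2
trace(a^-1 b a b) = trace(b a b) * trace(a) - trace(b a b a) = x*y*z - x^2 - z^2 + 2
and trace(a b a^-2 b) = trace(a^-1 b a b) * trace(a) - trace(a^-1 b a b a) = x^2*y*z - x^3 - x*z^2 - y*z + 3*x
trace(a^-2 b^-1 a b) = trace(a b a^-2) * trace(b) - trace(a b a^-2 b) = -x^2*y*z + x^3 + x*y^2 + x*z^2 - 3*x
trace(b^-1 a^-2 b^-1 a) = trace(a^-2 b^-1 a) * trace(b) - trace(a^-2 b^-1 a b) = x^2*y*z - x^3 - x*y^2 - x*z^2 + y*z + 3*x
trace(b^-1 a^-2) = trace(b^-1 a^-1) * trace(a) - trace(b^-1) = x*z - y
assemble the triple (trace(r) - 2; trace(r a) - x; trace(r b) - y)

x*y*z - x^2 - y^2; x^2*y*z - x^3 - x*y^2 - x*z^2 + y*z + 2*x; x*z - 2*y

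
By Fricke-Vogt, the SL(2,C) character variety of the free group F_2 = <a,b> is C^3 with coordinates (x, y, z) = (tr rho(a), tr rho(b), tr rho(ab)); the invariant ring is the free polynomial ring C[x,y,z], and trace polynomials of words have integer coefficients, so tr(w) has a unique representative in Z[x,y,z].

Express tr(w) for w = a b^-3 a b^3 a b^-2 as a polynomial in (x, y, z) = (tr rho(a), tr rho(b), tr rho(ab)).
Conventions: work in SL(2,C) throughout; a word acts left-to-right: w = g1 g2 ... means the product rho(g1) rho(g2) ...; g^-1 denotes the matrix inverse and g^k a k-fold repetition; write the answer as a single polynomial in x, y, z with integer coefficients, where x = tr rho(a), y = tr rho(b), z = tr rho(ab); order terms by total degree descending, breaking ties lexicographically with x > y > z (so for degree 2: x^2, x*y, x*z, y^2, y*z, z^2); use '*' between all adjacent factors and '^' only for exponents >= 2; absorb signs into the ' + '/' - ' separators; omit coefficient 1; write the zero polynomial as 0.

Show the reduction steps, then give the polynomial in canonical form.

x^2*y^7*z - x^3*y^6 - x*y^8 - 2*x*y^6*z^2 - 2*x^2*y^5*z + y^7*z + y^5*z^3 + 3*x^3*y^4 + 7*x*y^6 + 5*x*y^4*z^2 + x^2*y^3*z - 6*y^5*z - 2*y^3*z^3 - 2*x^3*y^2 - 15*x*y^4 - 4*x*y^2*z^2 - x^2*y*z + 9*y^3*z + y*z^3 + 11*x*y^2 + x*z^2 - 3*y*z - x

trace(b^2 a) = trace(b) trace(a b) - trace(a)   [square of b] = y*z - x
and trace(b^2) = trace(b) trace(b) - trace(1)   [square of b] = y^2 - 2
next, trace(a b^2 a) = trace(a) trace(b^2 a) - trace(b^2)   [square of a] = x*y*z - x^2 - y^2 + 2
next, trace(a^3 b^2) = trace(a) trace(a b^2 a) - trace(a b^2)   [square of a] = x^2*y*z - x^3 - x*y^2 - y*z + 3*x
trace(b a^2) = trace(a) trace(b a) - trace(b)   [square of a] = x*z - y
trace(a^3 b) = trace(a) trace(b a^2) - trace(b a)   [square of a] = x^2*z - x*y - z
and trace(a b^3 a^2) = trace(b) trace(a^3 b^2) - trace(a^3 b)   [square of b] = x^2*y^2*z - x^3*y - x*y^3 - x^2*z - y^2*z + 4*x*y + z
trace(a b a b) = trace(b a) trace(b a) - trace(1)   [split at a repeated b] = z^2 - 2
trace(a b a b^2) = trace(b) trace(a b a b) - trace(a b a)   [square of b] = y*z^2 - x*z - y
trace(b a b^3 a) = trace(b) trace(a b a b^2) - trace(a b a b)   [square of b] = y^2*z^2 - x*y*z - y^2 - z^2 + 2
trace(b^2 a b) = trace(b) trace(a b^2) - trace(a b)   [square of b] = y^2*z - x*y - z
and trace(b a b^3) = trace(b) trace(b^2 a b) - trace(b^2 a)   [square of b] = y^3*z - x*y^2 - 2*y*z + x
trace(a b^3 a^2 b) = trace(a) trace(b a b^3 a) - trace(b a b^3)   [square of a] = x*y^2*z^2 - x^2*y*z - y^3*z - x*z^2 + 2*y*z + x
trace(a b^-1 a b^3 a) = trace(a b^3 a^2) trace(b) - trace(a b^3 a^2 b)   [inverse elimination on b] = x^2*y^3*z - x^3*y^2 - x*y^4 - x*y^2*z^2 + 4*x*y^2 + x*z^2 - y*z - x
trace(a b^3 a b a) = trace(a) trace(b^3 a b a) - trace(b^3 a b)   [square of a] = x*y^2*z^2 - x^2*y*z - y^3*z - x*z^2 + 2*y*z + x
trace(a b a b a b) = trace(a b) trace(a b a b) - trace(a^-1 b^-1)   [split at a repeated a] = z^3 - 3*z
and trace(a b a b a) = trace(a) trace(b a b a) - trace(b a b)   [square of a] = x*z^2 - y*z - x
trace(b a b a b a b) = trace(b) trace(a b a b a b) - trace(a b a b a)   [square of b] = y*z^3 - x*z^2 - 2*y*z + x
trace(a b^3 a b a b) = trace(b) trace(b a b a b a b) - trace(b a b a b a)   [square of b] = y^2*z^3 - x*y*z^2 - 2*y^2*z - z^3 + x*y + 3*z
trace(a b^-1 a b^3 a b) = trace(a b^3 a b a) trace(b) - trace(a b^3 a b a b)   [inverse elimination on b] = x*y^3*z^2 - x^2*y^2*z - y^4*z - y^2*z^3 + 4*y^2*z + z^3 - 3*z
trace(a b^3 a b^-1 a b^-1) = trace(a b^-1 a b^3 a) trace(b) - trace(a b^-1 a b^3 a b)   [inverse elimination on b] = x^2*y^4*z - x^3*y^3 - x*y^5 - 2*x*y^3*z^2 + x^2*y^2*z + y^4*z + y^2*z^3 + 4*x*y^3 + x*y*z^2 - 5*y^2*z - z^3 - x*y + 3*z
next, trace(a b^3 a b^-1 a) = trace(a^2 b^3 a) trace(b) - trace(a^2 b^3 a b)   [inverse elimination on b] = x^2*y^3*z - x^3*y^2 - x*y^4 - x*y^2*z^2 + 4*x*y^2 + x*z^2 - y*z - x
and trace(b^-1 a b^3 a b^-1 a b^-1) = trace(a b^3 a b^-1 a b^-1) trace(b) - trace(a b^3 a b^-1 a)   [inverse elimination on b] = x^2*y^5*z - x^3*y^4 - x*y^6 - 2*x*y^4*z^2 + y^5*z + y^3*z^3 + x^3*y^2 + 5*x*y^4 + 2*x*y^2*z^2 - 5*y^3*z - y*z^3 - 5*x*y^2 - x*z^2 + 4*y*z + x
trace(b^-1 a b^-3 a b^3 a) = trace(b^-1 a b^3 a b^-1 a b^-1) trace(b) - trace(b^-1 a b^3 a b^-1 a)   [inverse elimination on b] = x^2*y^6*z - x^3*y^5 - x*y^7 - 2*x*y^5*z^2 - x^2*y^4*z + y^6*z + y^4*z^3 + 2*x^3*y^3 + 6*x*y^5 + 4*x*y^3*z^2 - x^2*y^2*z - 6*y^4*z - 2*y^2*z^3 - 9*x*y^3 - 2*x*y*z^2 + 9*y^2*z + z^3 + 2*x*y - 3*z
next, trace(b^-2 a b^3 a^2) = trace(b^-1 a b^3 a^2) trace(b) - trace(b^-1 a b^3 a^2 b)   [inverse elimination on b] = x^2*y^4*z - x^3*y^3 - x*y^5 - x*y^3*z^2 - x^2*y^2*z + x^3*y + 5*x*y^3 + x*y*z^2 + x^2*z - 5*x*y - z
and trace(a b^-3 a b^3 a) = trace(b^-2 a b^3 a^2) trace(b) - trace(b^-2 a b^3 a^2 b)   [inverse elimination on b] = x^2*y^5*z - x^3*y^4 - x*y^6 - x*y^4*z^2 - 2*x^2*y^3*z + 2*x^3*y^2 + 6*x*y^4 + 2*x*y^2*z^2 + x^2*y*z - 9*x*y^2 - x*z^2 + x
next, trace(a b^-3 a b^3 a b^-2) = trace(b^-1 a b^-3 a b^3 a) trace(b) - trace(b^-1 a b^-3 a b^3 a b)   [inverse elimination on b] = x^2*y^7*z - x^3*y^6 - x*y^8 - 2*x*y^6*z^2 - 2*x^2*y^5*z + y^7*z + y^5*z^3 + 3*x^3*y^4 + 7*x*y^6 + 5*x*y^4*z^2 + x^2*y^3*z - 6*y^5*z - 2*y^3*z^3 - 2*x^3*y^2 - 15*x*y^4 - 4*x*y^2*z^2 - x^2*y*z + 9*y^3*z + y*z^3 + 11*x*y^2 + x*z^2 - 3*y*z - x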